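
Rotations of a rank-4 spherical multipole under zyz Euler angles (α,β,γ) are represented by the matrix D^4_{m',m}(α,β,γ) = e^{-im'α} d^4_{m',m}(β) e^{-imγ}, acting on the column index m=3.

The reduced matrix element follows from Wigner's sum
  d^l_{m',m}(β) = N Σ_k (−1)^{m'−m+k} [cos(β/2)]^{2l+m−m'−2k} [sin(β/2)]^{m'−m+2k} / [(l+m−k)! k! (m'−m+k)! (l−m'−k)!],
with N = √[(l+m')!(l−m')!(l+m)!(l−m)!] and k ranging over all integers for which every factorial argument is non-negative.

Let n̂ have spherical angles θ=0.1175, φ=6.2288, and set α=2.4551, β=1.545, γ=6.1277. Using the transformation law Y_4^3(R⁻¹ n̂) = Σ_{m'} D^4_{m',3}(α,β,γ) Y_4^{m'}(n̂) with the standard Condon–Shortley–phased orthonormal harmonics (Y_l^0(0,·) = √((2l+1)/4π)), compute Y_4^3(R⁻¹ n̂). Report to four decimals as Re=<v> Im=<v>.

Re=-0.0669 Im=-0.0535

Need the full column D^4_{m',3} for m'=−4..4 at α=2.4551, β=1.545, γ=6.1277.
cos(β/2)=0.716168, sin(β/2)=0.697928
d^4_{-4,3}: single k=7 term ⇒ +0.163393;  D = -0.106346-0.124047i
d^4_{-3,3}: k∈[6..7] ⇒ +0.414946 -0.056297 = +0.358649;  D = +0.007971+0.358560i
d^4_{-2,3}: k∈[5..6] ⇒ +0.682783 -0.216149 = +0.466634;  D = +0.287672-0.367413i
d^4_{-1,3}: k∈[4..5] ⇒ +0.825698 -0.470504 = +0.355193;  D = -0.346630+0.077526i
d^4_{0,3}: k∈[3..4] ⇒ +0.757828 -0.719717 = +0.038111;  D = +0.034040+0.017139i
d^4_{1,3}: k∈[2..3] ⇒ +0.521652 -0.825698 = -0.304045;  D = +0.123380+0.277887i
d^4_{2,3}: k∈[1..2] ⇒ +0.252336 -0.718938 = -0.466602;  D = +0.123848-0.449866i
d^4_{3,3}: k∈[0..1] ⇒ +0.069202 -0.460054 = -0.390852;  D = -0.319089+0.225716i
d^4_{4,3}: single k=0 term ⇒ -0.190748;  D = +0.190270+0.013500i
Y_4^{m'}(θ=0.1175,φ=6.2288) and Σ D·Y over m':
  (-0.1063-0.1240i)·(+0.0001+0.0000i)  (+0.0080+0.3586i)·(+0.0020+0.0003i)  (+0.2877-0.3674i)·(+0.0270+0.0029i)  (-0.3466+0.0775i)·(+0.2147+0.0117i)  (+0.0340+0.0171i)·(+0.7888+0.0000i)  (+0.1234+0.2779i)·(-0.2147+0.0117i)  (+0.1238-0.4499i)·(+0.0270-0.0029i)  (-0.3191+0.2257i)·(-0.0020+0.0003i)  (+0.1903+0.0135i)·(+0.0001-0.0000i)
Y_4^3(R⁻¹ n̂) = -0.066885-0.053527i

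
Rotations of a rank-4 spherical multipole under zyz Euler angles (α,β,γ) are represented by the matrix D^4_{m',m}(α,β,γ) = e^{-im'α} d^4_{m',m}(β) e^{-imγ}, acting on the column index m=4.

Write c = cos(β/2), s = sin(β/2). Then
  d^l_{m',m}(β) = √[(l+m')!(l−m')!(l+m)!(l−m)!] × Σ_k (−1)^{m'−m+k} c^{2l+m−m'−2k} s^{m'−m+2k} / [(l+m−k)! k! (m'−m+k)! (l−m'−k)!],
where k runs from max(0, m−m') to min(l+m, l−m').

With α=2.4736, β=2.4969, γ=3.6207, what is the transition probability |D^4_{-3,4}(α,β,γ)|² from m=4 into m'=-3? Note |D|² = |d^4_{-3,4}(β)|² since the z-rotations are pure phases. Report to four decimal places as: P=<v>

Split into d^4_{-3,4}(β=2.4969) × two z-phases.
With c≡cos(β/2)=0.316793 and s≡sin(β/2)=0.948495, N=[1·5040·40320·1]^{1/2}=14255.272709
Admissible k: 7..7 (factorial args all ≥0)
  k=7: (−1)^0·14255.2727/(5040)·0.3168^1·0.9485^7 = +0.618821
d^4_{-3,4}(2.4969) = +0.618821
|D^4_{-3,4}|² = |d^4_{-3,4}(β)|² = (+0.618821)² = 0.382939 (the z-rotation phases have unit modulus)

P=0.3829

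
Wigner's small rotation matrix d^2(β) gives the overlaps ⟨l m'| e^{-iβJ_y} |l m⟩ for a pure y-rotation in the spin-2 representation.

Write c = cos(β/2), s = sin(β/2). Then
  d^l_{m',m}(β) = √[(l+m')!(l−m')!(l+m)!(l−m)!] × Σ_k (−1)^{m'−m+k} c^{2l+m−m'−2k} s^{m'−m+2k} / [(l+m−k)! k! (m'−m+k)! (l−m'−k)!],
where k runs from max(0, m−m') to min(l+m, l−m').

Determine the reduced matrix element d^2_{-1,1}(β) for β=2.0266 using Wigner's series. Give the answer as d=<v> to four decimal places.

d^2_{-1,1}(β=2.0266) via Wigner's sum:
c=cos(2.0266/2)=0.529063, s=sin(2.0266/2)=0.848582; N=√[1·6·6·1]=6.000000
The bounds max(0,m−m')=2 and min(l+m,l−m')=3 give 2 terms
  k=2: (−1)^0·6.0000/(2)·0.5291^2·0.8486^2 = +0.604678
  k=3: (−1)^1·6.0000/(6)·0.5291^0·0.8486^4 = -0.518533
d^2_{-1,1}(2.0266) = +0.604678 -0.518533 = +0.086146

d=0.0861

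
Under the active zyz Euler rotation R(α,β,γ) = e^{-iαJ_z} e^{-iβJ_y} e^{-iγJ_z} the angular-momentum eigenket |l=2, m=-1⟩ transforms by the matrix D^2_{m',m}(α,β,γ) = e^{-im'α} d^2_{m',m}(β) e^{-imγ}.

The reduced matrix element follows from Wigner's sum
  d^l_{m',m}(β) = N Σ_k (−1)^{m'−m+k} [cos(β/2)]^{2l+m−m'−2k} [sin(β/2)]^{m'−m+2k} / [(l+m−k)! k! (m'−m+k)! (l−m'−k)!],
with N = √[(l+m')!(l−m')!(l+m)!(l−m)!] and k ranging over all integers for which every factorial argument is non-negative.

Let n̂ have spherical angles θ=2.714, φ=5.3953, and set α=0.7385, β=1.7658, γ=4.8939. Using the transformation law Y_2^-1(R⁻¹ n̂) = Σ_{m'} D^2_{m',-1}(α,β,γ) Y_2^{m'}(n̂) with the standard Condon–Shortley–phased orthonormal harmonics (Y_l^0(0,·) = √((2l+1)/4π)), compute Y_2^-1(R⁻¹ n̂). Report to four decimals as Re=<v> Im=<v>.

Re=0.0676 Im=-0.0959

Need the full column D^2_{m',-1} for m'=−2..2 at α=0.7385, β=1.7658, γ=4.8939.
cos(β/2)=0.634913, sin(β/2)=0.772583
d^2_{-2,-1}: single k=1 term ⇒ +0.395475;  D = +0.393954+0.034644i
d^2_{-1,-1}: k∈[0..1] ⇒ +0.162502 -0.721840 = -0.559338;  D = -0.445014+0.338853i
d^2_{0,-1}: k∈[0..1] ⇒ -0.484356 +0.717177 = +0.232821;  D = +0.042028-0.228996i
d^2_{1,-1}: k∈[0..1] ⇒ +0.721840 -0.356272 = +0.365568;  D = -0.193251-0.310313i
d^2_{2,-1}: single k=0 term ⇒ -0.585572;  D = +0.563521+0.159184i
Y_2^{m'}(θ=2.714,φ=5.3953) and Σ D·Y over m':
  (+0.3940+0.0346i)·(-0.0135+0.0650i)  (-0.4450+0.3389i)·(-0.1840-0.2261i)  (+0.0420-0.2290i)·(+0.4681+0.0000i)  (-0.1933-0.3103i)·(+0.1840-0.2261i)  (+0.5635+0.1592i)·(-0.0135-0.0650i)
Y_2^-1(R⁻¹ n̂) = +0.067596-0.095921i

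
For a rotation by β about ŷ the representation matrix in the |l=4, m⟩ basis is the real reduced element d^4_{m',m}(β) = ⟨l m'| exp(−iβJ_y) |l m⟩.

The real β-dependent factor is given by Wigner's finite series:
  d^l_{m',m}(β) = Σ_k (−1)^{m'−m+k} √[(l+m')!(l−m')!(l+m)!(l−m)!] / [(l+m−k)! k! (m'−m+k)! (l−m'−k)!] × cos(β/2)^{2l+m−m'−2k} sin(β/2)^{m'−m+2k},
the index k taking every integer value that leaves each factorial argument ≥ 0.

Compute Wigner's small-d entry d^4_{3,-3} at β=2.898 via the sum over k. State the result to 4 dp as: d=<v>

d^4_{3,-3}(β=2.898) via Wigner's sum:
c=cos(2.898/2)=0.121495, s=sin(2.898/2)=0.992592; N=√[5040·1·1·5040]=5040.000000
k∈{0,1} keeps every argument non-negative
  k=0: (−1)^6·5040.0000/(720)·0.1215^2·0.9926^6 = +0.098819
  k=1: (−1)^7·5040.0000/(5040)·0.1215^0·0.9926^8 = -0.942250
d^4_{3,-3}(2.898) = +0.098819 -0.942250 = -0.843431

d=-0.8434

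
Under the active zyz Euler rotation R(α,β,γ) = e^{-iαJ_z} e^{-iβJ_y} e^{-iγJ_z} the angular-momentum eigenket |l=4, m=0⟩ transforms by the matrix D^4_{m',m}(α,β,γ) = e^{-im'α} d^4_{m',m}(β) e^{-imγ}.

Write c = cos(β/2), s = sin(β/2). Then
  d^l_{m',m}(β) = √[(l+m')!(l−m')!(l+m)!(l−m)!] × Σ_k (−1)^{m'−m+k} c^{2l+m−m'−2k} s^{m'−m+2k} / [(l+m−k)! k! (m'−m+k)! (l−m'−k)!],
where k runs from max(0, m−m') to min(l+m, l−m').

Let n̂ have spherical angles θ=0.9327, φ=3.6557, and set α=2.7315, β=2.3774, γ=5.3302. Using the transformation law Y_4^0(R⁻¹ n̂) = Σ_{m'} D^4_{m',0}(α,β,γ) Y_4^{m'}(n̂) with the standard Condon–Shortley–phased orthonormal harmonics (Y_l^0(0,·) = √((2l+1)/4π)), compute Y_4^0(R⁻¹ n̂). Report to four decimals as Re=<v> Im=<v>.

Re=0.2889 Im=0.0000

Need the full column D^4_{m',0} for m'=−4..4 at α=2.7315, β=2.3774, γ=5.3302.
cos(β/2)=0.372866, sin(β/2)=0.927885
d^4_{-4,0}: single k=4 term ⇒ +0.119878;  D = -0.008334-0.119588i
d^4_{-3,0}: k∈[3..4] ⇒ +0.068126 -0.421886 = -0.353760;  D = +0.118147-0.333447i
d^4_{-2,0}: k∈[2..4] ⇒ +0.021950 -0.362476 +0.841769 = +0.501242;  D = +0.341890-0.366544i
d^4_{-1,0}: k∈[1..4] ⇒ +0.004158 -0.154495 +0.956747 -0.987478 = -0.181069;  D = +0.166055-0.072191i
d^4_{0,0}: k∈[0..4] ⇒ +0.000374 -0.037019 +0.515813 -1.419684 +0.549482 = -0.391034;  D = -0.391034+0.000000i
d^4_{1,0}: k∈[0..3] ⇒ -0.004158 +0.154495 -0.956747 +0.987478 = +0.181069;  D = -0.166055-0.072191i
d^4_{2,0}: k∈[0..2] ⇒ +0.021950 -0.362476 +0.841769 = +0.501242;  D = +0.341890+0.366544i
d^4_{3,0}: k∈[0..1] ⇒ -0.068126 +0.421886 = +0.353760;  D = -0.118147-0.333447i
d^4_{4,0}: single k=0 term ⇒ +0.119878;  D = -0.008334+0.119588i
Y_4^{m'}(θ=0.9327,φ=3.6557) and Σ D·Y over m':
  (-0.0083-0.1196i)·(-0.0860-0.1629i)  (+0.1181-0.3334i)·(-0.0110+0.3862i)  (+0.3419-0.3665i)·(+0.1654-0.2742i)  (+0.1661-0.0722i)·(+0.1018-0.0575i)  (-0.3910+0.0000i)·(-0.3426+0.0000i)  (-0.1661-0.0722i)·(-0.1018-0.0575i)  (+0.3419+0.3665i)·(+0.1654+0.2742i)  (-0.1181-0.3334i)·(+0.0110+0.3862i)  (-0.0083+0.1196i)·(-0.0860+0.1629i)
Y_4^0(R⁻¹ n̂) = +0.288909-0.000000i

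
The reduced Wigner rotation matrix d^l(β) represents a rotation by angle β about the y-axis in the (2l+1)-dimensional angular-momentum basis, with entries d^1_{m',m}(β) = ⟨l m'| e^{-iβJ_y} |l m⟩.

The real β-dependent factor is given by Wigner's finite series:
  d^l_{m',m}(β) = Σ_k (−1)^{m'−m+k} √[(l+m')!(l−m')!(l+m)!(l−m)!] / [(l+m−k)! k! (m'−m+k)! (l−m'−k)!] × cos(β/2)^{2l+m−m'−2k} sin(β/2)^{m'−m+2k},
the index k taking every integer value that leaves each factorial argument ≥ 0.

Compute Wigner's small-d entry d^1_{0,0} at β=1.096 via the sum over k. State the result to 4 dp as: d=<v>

d=0.4572

d^1_{0,0}(β=1.096) via Wigner's sum:
With c≡cos(β/2)=0.853568 and s≡sin(β/2)=0.520981, N=[1·1·1·1]^{1/2}=1.000000
k: max(0,(0)−(0))=0 … min(1+(0),1−(0))=1
  k=0: (−1)^0·1.0000/(1)·0.8536^2·0.5210^0 = +0.728579
  k=1: (−1)^1·1.0000/(1)·0.8536^0·0.5210^2 = -0.271421
d^1_{0,0}(1.096) = +0.728579 -0.271421 = +0.457157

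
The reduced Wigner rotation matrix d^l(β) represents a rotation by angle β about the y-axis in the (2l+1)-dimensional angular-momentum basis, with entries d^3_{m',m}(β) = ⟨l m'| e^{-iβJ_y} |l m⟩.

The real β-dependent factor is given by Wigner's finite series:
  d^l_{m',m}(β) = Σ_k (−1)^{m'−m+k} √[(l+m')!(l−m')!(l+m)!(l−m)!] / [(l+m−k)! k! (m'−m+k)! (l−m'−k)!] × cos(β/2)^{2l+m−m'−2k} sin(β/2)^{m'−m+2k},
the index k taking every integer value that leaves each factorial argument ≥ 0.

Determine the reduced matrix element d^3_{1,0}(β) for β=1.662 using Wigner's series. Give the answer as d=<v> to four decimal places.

d=0.4133

d^3_{1,0}(β=1.662) via Wigner's sum:
Half-angle: c=0.674137, s=0.738606. N=√(24·2·6·6)=41.569219
k: max(0,(0)−(1))=0 … min(3+(0),3−(1))=2
  k=0: (−1)^1·41.5692/(12)·0.6741^5·0.7386^1 = -0.356243
  k=1: (−1)^2·41.5692/(4)·0.6741^3·0.7386^3 = +1.282908
  k=2: (−1)^3·41.5692/(12)·0.6741^1·0.7386^5 = -0.513337
d^3_{1,0}(1.662) = -0.356243 +1.282908 -0.513337 = +0.413328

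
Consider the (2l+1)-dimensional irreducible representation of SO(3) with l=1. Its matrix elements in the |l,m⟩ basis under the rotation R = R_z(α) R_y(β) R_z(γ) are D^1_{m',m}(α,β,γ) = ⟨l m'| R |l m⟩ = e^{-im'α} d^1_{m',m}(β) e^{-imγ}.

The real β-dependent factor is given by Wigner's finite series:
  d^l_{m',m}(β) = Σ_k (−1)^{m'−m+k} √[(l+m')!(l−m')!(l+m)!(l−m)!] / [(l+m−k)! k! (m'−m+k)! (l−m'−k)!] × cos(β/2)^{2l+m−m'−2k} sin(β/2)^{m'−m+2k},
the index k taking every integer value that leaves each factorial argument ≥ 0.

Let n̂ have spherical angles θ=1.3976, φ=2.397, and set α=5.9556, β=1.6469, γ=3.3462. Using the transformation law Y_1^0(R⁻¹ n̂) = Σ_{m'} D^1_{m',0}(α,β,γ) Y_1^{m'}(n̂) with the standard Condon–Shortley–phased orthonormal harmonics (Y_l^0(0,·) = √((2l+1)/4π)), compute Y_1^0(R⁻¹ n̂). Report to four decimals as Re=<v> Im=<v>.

Need the full column D^1_{m',0} for m'=−1..1 at α=5.9556, β=1.6469, γ=3.3462.
cos(β/2)=0.679695, sin(β/2)=0.733495
d^1_{-1,0}: single k=1 term ⇒ +0.705060;  D = +0.667566-0.226858i
d^1_{0,0}: k∈[0..1] ⇒ +0.461985 -0.538015 = -0.076030;  D = -0.076030+0.000000i
d^1_{1,0}: single k=0 term ⇒ -0.705060;  D = -0.667566-0.226858i
Y_1^{m'}(θ=1.3976,φ=2.397) and Σ D·Y over m':
  (+0.6676-0.2269i)·(-0.2503-0.2306i)  (-0.0760+0.0000i)·(+0.0842+0.0000i)  (-0.6676-0.2269i)·(+0.2503-0.2306i)
Y_1^0(R⁻¹ n̂) = -0.445176+0.000000i

Re=-0.4452 Im=0.0000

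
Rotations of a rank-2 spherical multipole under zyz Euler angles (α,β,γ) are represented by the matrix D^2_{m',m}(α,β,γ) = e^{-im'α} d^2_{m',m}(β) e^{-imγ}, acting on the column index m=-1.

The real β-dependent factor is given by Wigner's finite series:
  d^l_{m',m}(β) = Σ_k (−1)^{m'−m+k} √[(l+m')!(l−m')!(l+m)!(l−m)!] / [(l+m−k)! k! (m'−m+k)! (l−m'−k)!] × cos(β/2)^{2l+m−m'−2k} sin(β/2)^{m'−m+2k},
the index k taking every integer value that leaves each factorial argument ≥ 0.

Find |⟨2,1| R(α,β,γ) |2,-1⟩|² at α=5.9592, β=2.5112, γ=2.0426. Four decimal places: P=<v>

P=0.3096

D^2_{1,-1}(5.9592,2.5112,2.0426) = e^{-i·1·5.9592}·d^2_{1,-1}(2.5112)·e^{-i·-1·2.0426}. Compute d first:
c=cos(2.5112/2)=0.310003, s=sin(2.5112/2)=0.950736; N=√[6·1·1·6]=6.000000
Admissible k: 0..1 (factorial args all ≥0)
  k=0: (−1)^2·6.0000/(2)·0.3100^2·0.9507^2 = +0.260599
  k=1: (−1)^3·6.0000/(6)·0.3100^0·0.9507^4 = -0.817032
d^2_{1,-1}(2.5112) = +0.260599 -0.817032 = -0.556433
|D^2_{1,-1}|² = |d^2_{1,-1}(β)|² = (-0.556433)² = 0.309617 (the z-rotation phases have unit modulus)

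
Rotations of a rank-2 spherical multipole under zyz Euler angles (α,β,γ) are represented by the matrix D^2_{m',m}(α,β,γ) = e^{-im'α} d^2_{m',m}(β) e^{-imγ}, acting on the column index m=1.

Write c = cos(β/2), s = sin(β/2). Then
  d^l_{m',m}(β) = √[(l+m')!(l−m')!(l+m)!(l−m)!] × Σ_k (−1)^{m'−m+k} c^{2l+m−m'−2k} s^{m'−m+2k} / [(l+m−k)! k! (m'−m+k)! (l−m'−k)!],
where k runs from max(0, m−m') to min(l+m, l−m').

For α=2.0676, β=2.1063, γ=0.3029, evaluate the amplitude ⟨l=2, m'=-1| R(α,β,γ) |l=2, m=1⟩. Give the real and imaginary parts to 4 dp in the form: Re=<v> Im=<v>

First d^2_{-1,1}(β=2.1063), then the phase factors e^{-i(-1)α} and e^{-i(1)γ}:
c=cos(2.1063/2)=0.494836, s=sin(2.1063/2)=0.868986; N=√[1·6·6·1]=6.000000
k∈{2,3} keeps every argument non-negative
  k=2: (−1)^0·6.0000/(2)·0.4948^2·0.8690^2 = +0.554715
  k=3: (−1)^1·6.0000/(6)·0.4948^0·0.8690^4 = -0.570232
d^2_{-1,1}(2.1063) = +0.554715 -0.570232 = -0.015517
Attach z-rotation phases: D = e^{-i(-1)(2.0676)}·(-0.015517)·e^{-i(1)(0.3029)} = +0.002990-0.015226i

Re=0.0030 Im=-0.0152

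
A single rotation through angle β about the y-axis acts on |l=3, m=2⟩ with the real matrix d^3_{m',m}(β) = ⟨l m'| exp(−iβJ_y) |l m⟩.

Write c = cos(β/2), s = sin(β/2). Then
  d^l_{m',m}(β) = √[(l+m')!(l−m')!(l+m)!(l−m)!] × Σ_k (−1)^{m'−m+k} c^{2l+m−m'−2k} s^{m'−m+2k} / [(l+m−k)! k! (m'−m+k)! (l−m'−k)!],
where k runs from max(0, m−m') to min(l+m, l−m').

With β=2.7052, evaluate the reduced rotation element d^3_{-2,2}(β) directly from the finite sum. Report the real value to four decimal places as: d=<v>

d^3_{-2,2}(β=2.7052) via Wigner's sum:
With c≡cos(β/2)=0.216469 and s≡sin(β/2)=0.976289, N=[1·120·120·1]^{1/2}=120.000000
k∈{4,5} keeps every argument non-negative
  k=4: (−1)^0·120.0000/(24)·0.2165^2·0.9763^4 = +0.212851
  k=5: (−1)^1·120.0000/(120)·0.2165^0·0.9763^6 = -0.865908
d^3_{-2,2}(2.7052) = +0.212851 -0.865908 = -0.653057

d=-0.6531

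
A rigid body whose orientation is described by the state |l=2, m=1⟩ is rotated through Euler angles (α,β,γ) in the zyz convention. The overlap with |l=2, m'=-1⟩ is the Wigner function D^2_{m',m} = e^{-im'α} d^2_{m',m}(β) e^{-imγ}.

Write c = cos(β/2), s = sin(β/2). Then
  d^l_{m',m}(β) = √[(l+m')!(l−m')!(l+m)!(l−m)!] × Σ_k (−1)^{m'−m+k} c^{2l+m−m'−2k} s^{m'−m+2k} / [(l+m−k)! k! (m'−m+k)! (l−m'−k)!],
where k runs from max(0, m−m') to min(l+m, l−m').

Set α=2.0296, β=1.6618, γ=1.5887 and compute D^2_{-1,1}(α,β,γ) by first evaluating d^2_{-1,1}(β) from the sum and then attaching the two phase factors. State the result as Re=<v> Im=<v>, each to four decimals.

First d^2_{-1,1}(β=1.6618), then the phase factors e^{-i(-1)α} and e^{-i(1)γ}:
Half-angle: c=0.674211, s=0.738538. N=√(1·6·6·1)=6.000000
k: max(0,(1)−(-1))=2 … min(2+(1),2−(-1))=3
  k=2: (−1)^0·6.0000/(2)·0.6742^2·0.7385^2 = +0.743806
  k=3: (−1)^1·6.0000/(6)·0.6742^0·0.7385^4 = -0.297504
d^2_{-1,1}(1.6618) = +0.743806 -0.297504 = +0.446302
Attach z-rotation phases: D = e^{-i(-1)(2.0296)}·(+0.446302)·e^{-i(1)(1.5887)} = +0.403621+0.190461i

Re=0.4036 Im=0.1905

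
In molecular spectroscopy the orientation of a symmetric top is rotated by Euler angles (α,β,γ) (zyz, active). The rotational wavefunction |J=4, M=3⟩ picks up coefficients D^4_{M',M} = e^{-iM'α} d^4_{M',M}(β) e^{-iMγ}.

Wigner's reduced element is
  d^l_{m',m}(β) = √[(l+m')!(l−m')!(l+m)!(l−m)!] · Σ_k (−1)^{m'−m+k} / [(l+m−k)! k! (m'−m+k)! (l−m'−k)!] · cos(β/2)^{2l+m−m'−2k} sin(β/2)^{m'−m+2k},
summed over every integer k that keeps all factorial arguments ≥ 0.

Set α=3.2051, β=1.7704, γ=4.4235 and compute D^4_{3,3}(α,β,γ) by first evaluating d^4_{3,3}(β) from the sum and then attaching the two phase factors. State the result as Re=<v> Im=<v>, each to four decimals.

Re=0.1529 Im=-0.1906

First d^4_{3,3}(β=1.7704), then the phase factors e^{-i(3)α} and e^{-i(3)γ}:
Half-angle: c=0.633135, s=0.774042. N=√(5040·1·5040·1)=5040.000000
k: max(0,(3)−(3))=0 … min(4+(3),4−(3))=1
  k=0: (−1)^0·5040.0000/(5040)·0.6331^8·0.7740^0 = +0.025821
  k=1: (−1)^1·5040.0000/(720)·0.6331^6·0.7740^2 = -0.270149
d^4_{3,3}(1.7704) = +0.025821 -0.270149 = -0.244328
D = (-0.981906+0.189372i)·(-0.244328)·(+0.762175-0.647371i) = +0.152898-0.190574i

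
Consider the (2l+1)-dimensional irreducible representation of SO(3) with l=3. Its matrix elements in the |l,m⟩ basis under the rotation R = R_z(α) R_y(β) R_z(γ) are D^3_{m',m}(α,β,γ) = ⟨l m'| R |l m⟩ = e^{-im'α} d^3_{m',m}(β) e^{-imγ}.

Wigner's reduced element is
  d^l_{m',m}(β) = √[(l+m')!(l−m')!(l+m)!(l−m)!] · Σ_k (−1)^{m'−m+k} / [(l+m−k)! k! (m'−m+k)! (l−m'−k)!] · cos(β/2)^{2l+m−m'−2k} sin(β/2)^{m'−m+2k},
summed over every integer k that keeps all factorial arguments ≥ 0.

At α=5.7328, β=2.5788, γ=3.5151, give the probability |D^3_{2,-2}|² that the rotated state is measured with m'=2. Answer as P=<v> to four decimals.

Split into d^3_{2,-2}(β=2.5788) × two z-phases.
c=cos(2.5788/2)=0.277697, s=sin(2.5788/2)=0.960669; N=√[120·1·1·120]=120.000000
k∈{0,1} keeps every argument non-negative
  k=0: (−1)^4·120.0000/(24)·0.2777^2·0.9607^4 = +0.328404
  k=1: (−1)^5·120.0000/(120)·0.2777^0·0.9607^6 = -0.786035
d^3_{2,-2}(2.5788) = +0.328404 -0.786035 = -0.457631
|D^3_{2,-2}|² = |d^3_{2,-2}(β)|² = (-0.457631)² = 0.209426 (the z-rotation phases have unit modulus)

P=0.2094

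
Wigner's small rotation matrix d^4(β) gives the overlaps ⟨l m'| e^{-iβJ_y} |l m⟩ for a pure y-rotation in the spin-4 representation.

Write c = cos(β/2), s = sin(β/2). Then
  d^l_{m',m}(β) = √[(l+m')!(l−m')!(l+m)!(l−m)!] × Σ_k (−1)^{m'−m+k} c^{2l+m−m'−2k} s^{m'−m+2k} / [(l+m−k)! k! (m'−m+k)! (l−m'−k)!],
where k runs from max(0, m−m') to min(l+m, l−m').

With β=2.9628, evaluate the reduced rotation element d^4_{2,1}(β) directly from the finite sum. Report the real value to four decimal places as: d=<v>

d^4_{2,1}(β=2.9628) via Wigner's sum:
With c≡cos(β/2)=0.089277 and s≡sin(β/2)=0.996007, N=[720·2·120·6]^{1/2}=1018.233765
k∈{0,1,2} keeps every argument non-negative
  k=0: (−1)^1·1018.2338/(240)·0.0893^7·0.9960^1 = -0.000000
  k=1: (−1)^2·1018.2338/(48)·0.0893^5·0.9960^3 = +0.000119
  k=2: (−1)^3·1018.2338/(72)·0.0893^3·0.9960^5 = -0.009864
d^4_{2,1}(2.9628) = -0.000000 +0.000119 -0.009864 = -0.009745

d=-0.0097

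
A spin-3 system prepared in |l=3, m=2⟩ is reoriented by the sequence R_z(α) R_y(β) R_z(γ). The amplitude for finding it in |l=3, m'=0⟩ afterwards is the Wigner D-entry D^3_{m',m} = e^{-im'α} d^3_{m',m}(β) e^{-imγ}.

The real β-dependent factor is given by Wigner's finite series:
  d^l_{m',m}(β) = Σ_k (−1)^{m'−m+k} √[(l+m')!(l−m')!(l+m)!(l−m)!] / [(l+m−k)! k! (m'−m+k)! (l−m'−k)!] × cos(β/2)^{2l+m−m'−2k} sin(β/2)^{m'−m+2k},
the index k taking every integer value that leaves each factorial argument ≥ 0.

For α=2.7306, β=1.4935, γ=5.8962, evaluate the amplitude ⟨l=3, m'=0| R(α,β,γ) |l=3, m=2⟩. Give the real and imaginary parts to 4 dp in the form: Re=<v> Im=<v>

Re=0.0752 Im=0.0735

First d^3_{0,2}(β=1.4935), then the phase factors e^{-i(0)α} and e^{-i(2)γ}:
Half-angle: c=0.733900, s=0.679257. N=√(6·6·120·1)=65.726707
k: max(0,(2)−(0))=2 … min(3+(2),3−(0))=3
  k=2: (−1)^0·65.7267/(12)·0.7339^4·0.6793^2 = +0.733124
  k=3: (−1)^1·65.7267/(12)·0.7339^2·0.6793^4 = -0.628017
d^3_{0,2}(1.4935) = +0.733124 -0.628017 = +0.105106
Attach z-rotation phases: D = e^{-i(0)(2.7306)}·(+0.105106)·e^{-i(2)(5.8962)} = +0.075166+0.073467i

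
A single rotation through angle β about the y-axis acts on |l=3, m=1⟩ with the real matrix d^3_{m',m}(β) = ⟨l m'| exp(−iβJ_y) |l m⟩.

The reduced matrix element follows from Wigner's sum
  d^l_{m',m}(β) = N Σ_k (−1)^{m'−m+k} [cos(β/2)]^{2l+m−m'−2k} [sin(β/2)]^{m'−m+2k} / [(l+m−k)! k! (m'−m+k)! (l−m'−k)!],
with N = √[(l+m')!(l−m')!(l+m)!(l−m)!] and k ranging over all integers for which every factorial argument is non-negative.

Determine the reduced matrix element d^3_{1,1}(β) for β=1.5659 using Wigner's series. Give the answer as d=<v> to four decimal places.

d^3_{1,1}(β=1.5659) via Wigner's sum:
Half-angle: c=0.708836, s=0.705374. N=√(24·2·24·2)=48.000000
Admissible k: 0..2 (factorial args all ≥0)
  k=0: (−1)^0·48.0000/(48)·0.7088^6·0.7054^0 = +0.126845
  k=1: (−1)^1·48.0000/(6)·0.7088^4·0.7054^2 = -1.004872
  k=2: (−1)^2·48.0000/(8)·0.7088^2·0.7054^4 = +0.746310
d^3_{1,1}(1.5659) = +0.126845 -1.004872 +0.746310 = -0.131717

d=-0.1317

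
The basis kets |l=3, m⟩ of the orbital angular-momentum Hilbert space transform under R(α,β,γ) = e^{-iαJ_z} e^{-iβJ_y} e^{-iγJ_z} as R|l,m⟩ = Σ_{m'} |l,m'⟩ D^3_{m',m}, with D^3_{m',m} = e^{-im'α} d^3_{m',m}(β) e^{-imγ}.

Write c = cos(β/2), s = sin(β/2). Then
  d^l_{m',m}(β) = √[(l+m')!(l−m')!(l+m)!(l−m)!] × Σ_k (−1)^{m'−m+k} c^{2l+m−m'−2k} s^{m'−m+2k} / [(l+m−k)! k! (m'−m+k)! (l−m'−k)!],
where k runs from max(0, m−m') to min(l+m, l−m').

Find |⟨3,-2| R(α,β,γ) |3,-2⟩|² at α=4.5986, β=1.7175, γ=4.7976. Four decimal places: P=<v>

Split into d^3_{-2,-2}(β=1.7175) × two z-phases.
Half-angle: c=0.653384, s=0.757026. N=√(1·120·1·120)=120.000000
k: max(0,(-2)−(-2))=0 … min(3+(-2),3−(-2))=1
  k=0: (−1)^0·120.0000/(120)·0.6534^6·0.7570^0 = +0.077806
  k=1: (−1)^1·120.0000/(24)·0.6534^4·0.7570^2 = -0.522236
d^3_{-2,-2}(1.7175) = +0.077806 -0.522236 = -0.444430
|D^3_{-2,-2}|² = |d^3_{-2,-2}(β)|² = (-0.444430)² = 0.197518 (the z-rotation phases have unit modulus)

P=0.1975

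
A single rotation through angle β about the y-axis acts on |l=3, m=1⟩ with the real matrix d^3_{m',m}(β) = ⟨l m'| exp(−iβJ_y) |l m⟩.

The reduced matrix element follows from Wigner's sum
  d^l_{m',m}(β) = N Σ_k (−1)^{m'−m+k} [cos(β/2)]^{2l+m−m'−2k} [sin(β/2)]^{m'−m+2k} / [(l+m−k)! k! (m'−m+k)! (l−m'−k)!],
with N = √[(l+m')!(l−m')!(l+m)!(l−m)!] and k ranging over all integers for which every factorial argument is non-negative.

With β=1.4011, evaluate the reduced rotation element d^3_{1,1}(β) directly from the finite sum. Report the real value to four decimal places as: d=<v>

d^3_{1,1}(β=1.4011) via Wigner's sum:
Half-angle: c=0.764488, s=0.644638. N=√(24·2·24·2)=48.000000
Admissible k: 0..2 (factorial args all ≥0)
  k=0: (−1)^0·48.0000/(48)·0.7645^6·0.6446^0 = +0.199629
  k=1: (−1)^1·48.0000/(6)·0.7645^4·0.6446^2 = -1.135545
  k=2: (−1)^2·48.0000/(8)·0.7645^2·0.6446^4 = +0.605559
d^3_{1,1}(1.4011) = +0.199629 -1.135545 +0.605559 = -0.330357

d=-0.3304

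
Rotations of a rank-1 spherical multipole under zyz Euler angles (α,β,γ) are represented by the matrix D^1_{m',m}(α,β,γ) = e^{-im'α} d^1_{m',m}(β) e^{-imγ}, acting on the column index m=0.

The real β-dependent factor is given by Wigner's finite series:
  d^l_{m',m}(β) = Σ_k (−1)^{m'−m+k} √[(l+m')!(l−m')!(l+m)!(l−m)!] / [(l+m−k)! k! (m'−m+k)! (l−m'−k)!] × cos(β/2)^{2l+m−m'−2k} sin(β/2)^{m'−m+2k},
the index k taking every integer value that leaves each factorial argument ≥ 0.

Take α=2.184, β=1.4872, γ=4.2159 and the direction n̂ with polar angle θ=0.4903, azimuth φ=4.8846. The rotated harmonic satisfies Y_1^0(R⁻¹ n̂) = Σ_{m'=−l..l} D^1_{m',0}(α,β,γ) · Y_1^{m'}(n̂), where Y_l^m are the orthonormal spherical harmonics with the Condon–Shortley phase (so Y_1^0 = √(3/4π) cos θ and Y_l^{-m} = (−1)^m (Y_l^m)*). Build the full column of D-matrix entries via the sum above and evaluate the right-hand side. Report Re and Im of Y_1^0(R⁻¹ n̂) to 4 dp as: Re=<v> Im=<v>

Re=-0.1713 Im=0.0000

Need the full column D^1_{m',0} for m'=−1..1 at α=2.184, β=1.4872, γ=4.2159.
cos(β/2)=0.736036, sin(β/2)=0.676942
d^1_{-1,0}: single k=1 term ⇒ +0.704637;  D = -0.405512+0.576259i
d^1_{0,0}: k∈[0..1] ⇒ +0.541749 -0.458251 = +0.083499;  D = +0.083499+0.000000i
d^1_{1,0}: single k=0 term ⇒ -0.704637;  D = +0.405512+0.576259i
Y_1^{m'}(θ=0.4903,φ=4.8846) and Σ D·Y over m':
  (-0.4055+0.5763i)·(+0.0279+0.1603i)  (+0.0835+0.0000i)·(+0.4310+0.0000i)  (+0.4055+0.5763i)·(-0.0279+0.1603i)
Y_1^0(R⁻¹ n̂) = -0.171348+0.000000i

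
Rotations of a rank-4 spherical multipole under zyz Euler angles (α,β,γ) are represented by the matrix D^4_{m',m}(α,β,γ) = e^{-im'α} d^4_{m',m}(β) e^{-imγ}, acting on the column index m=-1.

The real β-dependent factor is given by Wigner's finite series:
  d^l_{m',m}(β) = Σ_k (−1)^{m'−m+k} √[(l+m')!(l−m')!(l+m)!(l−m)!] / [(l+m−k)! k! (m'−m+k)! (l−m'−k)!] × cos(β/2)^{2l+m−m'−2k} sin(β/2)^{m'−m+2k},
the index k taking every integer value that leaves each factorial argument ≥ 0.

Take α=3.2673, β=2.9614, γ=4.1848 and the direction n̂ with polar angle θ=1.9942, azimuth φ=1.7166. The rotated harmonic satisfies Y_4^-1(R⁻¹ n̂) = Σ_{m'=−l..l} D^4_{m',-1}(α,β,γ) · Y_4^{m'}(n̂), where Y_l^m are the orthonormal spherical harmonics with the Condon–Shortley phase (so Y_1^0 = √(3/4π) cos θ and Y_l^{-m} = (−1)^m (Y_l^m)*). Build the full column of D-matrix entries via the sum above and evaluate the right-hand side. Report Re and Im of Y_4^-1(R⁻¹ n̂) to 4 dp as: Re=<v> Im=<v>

Need the full column D^4_{m',-1} for m'=−4..4 at α=3.2673, β=2.9614, γ=4.1848.
cos(β/2)=0.089974, sin(β/2)=0.995944
d^4_{-4,-1}: single k=3 term ⇒ +0.000044;  D = -0.000001-0.000044i
d^4_{-3,-1}: k∈[2..3] ⇒ +0.000004 -0.000853 = -0.000849;  D = -0.000127-0.000839i
d^4_{-2,-1}: k∈[1..3] ⇒ +0.000000 -0.000124 +0.010094 = +0.009970;  D = -0.002719-0.009592i
d^4_{-1,-1}: k∈[0..3] ⇒ +0.000000 -0.000008 +0.001934 -0.079004 = -0.077077;  D = -0.030149-0.070936i
d^4_{0,-1}: k∈[0..3] ⇒ -0.000000 +0.000156 -0.019151 +0.391092 = +0.372097;  D = -0.187333-0.321500i
d^4_{1,-1}: k∈[0..3] ⇒ +0.000005 -0.001934 +0.118506 -0.968009 = -0.851433;  D = -0.517507-0.676110i
d^4_{2,-1}: k∈[0..2] ⇒ -0.000082 +0.015140 -0.371023 = -0.355964;  D = +0.250090+0.253309i
d^4_{3,-1}: k∈[0..1] ⇒ +0.000853 -0.062707 = -0.061854;  D = -0.048633-0.038221i
d^4_{4,-1}: single k=0 term ⇒ -0.005341;  D = +0.004580+0.002748i
Y_4^{m'}(θ=1.9942,φ=1.7166) and Σ D·Y over m':
  (-0.0000-0.0000i)·(+0.2552-0.1684i)  (-0.0001-0.0008i)·(-0.1651-0.3530i)  (-0.0027-0.0096i)·(-0.0484+0.0145i)  (-0.0301-0.0709i)·(-0.0468-0.3188i)  (-0.1873-0.3215i)·(-0.1129+0.0000i)  (-0.5175-0.6761i)·(+0.0468-0.3188i)  (+0.2501+0.2533i)·(-0.0484-0.0145i)  (-0.0486-0.0382i)·(+0.1651-0.3530i)  (+0.0046+0.0027i)·(+0.2552+0.1684i)
Y_4^-1(R⁻¹ n̂) = -0.269085+0.179593i

Re=-0.2691 Im=0.1796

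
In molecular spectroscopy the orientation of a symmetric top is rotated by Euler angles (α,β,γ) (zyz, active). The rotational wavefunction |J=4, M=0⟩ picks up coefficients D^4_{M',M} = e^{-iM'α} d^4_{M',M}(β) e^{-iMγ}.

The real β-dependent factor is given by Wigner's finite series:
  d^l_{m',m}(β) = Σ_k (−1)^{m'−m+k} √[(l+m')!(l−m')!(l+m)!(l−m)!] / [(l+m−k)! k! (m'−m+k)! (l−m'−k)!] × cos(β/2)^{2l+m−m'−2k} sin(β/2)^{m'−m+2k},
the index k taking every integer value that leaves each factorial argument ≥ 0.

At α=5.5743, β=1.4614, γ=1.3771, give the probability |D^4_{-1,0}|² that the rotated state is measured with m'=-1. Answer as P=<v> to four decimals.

First d^4_{-1,0}(β=1.4614), then the phase factors e^{-i(-1)α} and e^{-i(0)γ}:
Half-angle: c=0.744707, s=0.667391. N=√(6·120·24·24)=643.987578
k∈{1,2,3,4} keeps every argument non-negative
  k=1: (−1)^0·643.9876/(144)·0.7447^7·0.6674^1 = +0.379136
  k=2: (−1)^1·643.9876/(24)·0.7447^5·0.6674^3 = -1.826989
  k=3: (−1)^2·643.9876/(24)·0.7447^3·0.6674^5 = +1.467322
  k=4: (−1)^3·643.9876/(144)·0.7447^1·0.6674^7 = -0.196410
d^4_{-1,0}(1.4614) = +0.379136 -1.826989 +1.467322 -0.196410 = -0.176941
|D^4_{-1,0}|² = |d^4_{-1,0}(β)|² = (-0.176941)² = 0.031308 (the z-rotation phases have unit modulus)

P=0.0313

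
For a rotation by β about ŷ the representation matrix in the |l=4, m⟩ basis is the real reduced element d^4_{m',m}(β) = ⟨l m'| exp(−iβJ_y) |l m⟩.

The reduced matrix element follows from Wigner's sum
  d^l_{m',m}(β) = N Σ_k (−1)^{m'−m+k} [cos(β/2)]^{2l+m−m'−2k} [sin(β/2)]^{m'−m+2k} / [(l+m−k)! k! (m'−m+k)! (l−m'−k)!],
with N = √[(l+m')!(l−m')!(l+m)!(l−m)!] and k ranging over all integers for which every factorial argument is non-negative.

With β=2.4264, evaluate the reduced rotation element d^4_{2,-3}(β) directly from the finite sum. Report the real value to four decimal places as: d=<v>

d=0.4817

d^4_{2,-3}(β=2.4264) via Wigner's sum:
c=cos(2.4264/2)=0.350024, s=sin(2.4264/2)=0.936741; N=√[720·2·1·5040]=2693.993318
Admissible k: 0..1 (factorial args all ≥0)
  k=0: (−1)^5·2693.9933/(240)·0.3500^3·0.9367^5 = -0.347196
  k=1: (−1)^6·2693.9933/(720)·0.3500^1·0.9367^7 = +0.828891
d^4_{2,-3}(2.4264) = -0.347196 +0.828891 = +0.481695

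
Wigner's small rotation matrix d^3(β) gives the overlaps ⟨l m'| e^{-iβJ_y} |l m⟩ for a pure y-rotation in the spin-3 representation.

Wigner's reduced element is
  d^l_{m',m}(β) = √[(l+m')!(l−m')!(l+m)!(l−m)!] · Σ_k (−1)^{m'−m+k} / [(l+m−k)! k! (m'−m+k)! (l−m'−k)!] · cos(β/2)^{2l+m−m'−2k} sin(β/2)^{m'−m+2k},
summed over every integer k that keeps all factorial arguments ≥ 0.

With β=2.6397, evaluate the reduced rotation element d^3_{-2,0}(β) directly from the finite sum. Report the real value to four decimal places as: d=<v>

d^3_{-2,0}(β=2.6397) via Wigner's sum:
Half-angle: c=0.248321, s=0.968678. N=√(1·120·6·6)=65.726707
k: max(0,(0)−(-2))=2 … min(3+(0),3−(-2))=3
  k=2: (−1)^0·65.7267/(12)·0.2483^4·0.9687^2 = +0.019542
  k=3: (−1)^1·65.7267/(12)·0.2483^2·0.9687^4 = -0.297375
d^3_{-2,0}(2.6397) = +0.019542 -0.297375 = -0.277833

d=-0.2778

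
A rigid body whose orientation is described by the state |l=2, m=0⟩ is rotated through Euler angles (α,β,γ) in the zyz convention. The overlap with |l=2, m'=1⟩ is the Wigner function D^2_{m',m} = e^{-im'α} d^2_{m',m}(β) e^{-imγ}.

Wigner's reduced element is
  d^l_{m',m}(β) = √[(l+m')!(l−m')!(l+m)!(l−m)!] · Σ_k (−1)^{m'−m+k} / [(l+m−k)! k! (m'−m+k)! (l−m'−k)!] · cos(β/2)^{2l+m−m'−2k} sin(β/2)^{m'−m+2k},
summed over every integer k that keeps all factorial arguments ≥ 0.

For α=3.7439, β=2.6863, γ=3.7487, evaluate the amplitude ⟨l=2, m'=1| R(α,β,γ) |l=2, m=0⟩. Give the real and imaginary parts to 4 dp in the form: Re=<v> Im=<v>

Re=-0.3986 Im=0.2740

First d^2_{1,0}(β=2.6863), then the phase factors e^{-i(1)α} and e^{-i(0)γ}:
With c≡cos(β/2)=0.225685 and s≡sin(β/2)=0.974200, N=[6·1·2·2]^{1/2}=4.898979
k: max(0,(0)−(1))=0 … min(2+(0),2−(1))=1
  k=0: (−1)^1·4.8990/(2)·0.2257^3·0.9742^1 = -0.027430
  k=1: (−1)^2·4.8990/(2)·0.2257^1·0.9742^3 = +0.511121
d^2_{1,0}(2.6863) = -0.027430 +0.511121 = +0.483690
Attach z-rotation phases: D = e^{-i(1)(3.7439)}·(+0.483690)·e^{-i(0)(3.7487)} = -0.398576+0.274032i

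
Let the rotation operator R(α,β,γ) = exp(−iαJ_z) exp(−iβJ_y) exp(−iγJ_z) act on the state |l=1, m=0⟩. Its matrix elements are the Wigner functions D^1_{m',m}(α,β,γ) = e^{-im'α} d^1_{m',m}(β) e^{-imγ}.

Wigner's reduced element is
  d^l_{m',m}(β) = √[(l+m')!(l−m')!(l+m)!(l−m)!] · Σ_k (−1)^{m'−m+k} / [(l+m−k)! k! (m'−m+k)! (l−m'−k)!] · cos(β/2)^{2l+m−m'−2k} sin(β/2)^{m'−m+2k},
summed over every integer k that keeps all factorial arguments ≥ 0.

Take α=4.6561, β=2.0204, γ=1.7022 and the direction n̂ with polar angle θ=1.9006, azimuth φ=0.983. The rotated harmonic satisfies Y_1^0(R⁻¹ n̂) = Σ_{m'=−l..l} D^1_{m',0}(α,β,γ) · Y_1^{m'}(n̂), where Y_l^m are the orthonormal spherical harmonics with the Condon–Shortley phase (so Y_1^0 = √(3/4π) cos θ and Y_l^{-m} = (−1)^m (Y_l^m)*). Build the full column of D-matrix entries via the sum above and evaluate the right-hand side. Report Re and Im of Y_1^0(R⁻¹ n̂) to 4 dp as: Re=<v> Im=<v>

Need the full column D^1_{m',0} for m'=−1..1 at α=4.6561, β=2.0204, γ=1.7022.
cos(β/2)=0.531691, sin(β/2)=0.846938
d^1_{-1,0}: single k=1 term ⇒ +0.636834;  D = -0.035828-0.635825i
d^1_{0,0}: k∈[0..1] ⇒ +0.282696 -0.717304 = -0.434609;  D = -0.434609+0.000000i
d^1_{1,0}: single k=0 term ⇒ -0.636834;  D = +0.035828-0.635825i
Y_1^{m'}(θ=1.9006,φ=0.983) and Σ D·Y over m':
  (-0.0358-0.6358i)·(+0.1813-0.2720i)  (-0.4346+0.0000i)·(-0.1582+0.0000i)  (+0.0358-0.6358i)·(-0.1813-0.2720i)
Y_1^0(R⁻¹ n̂) = -0.290123+0.000000i

Re=-0.2901 Im=0.0000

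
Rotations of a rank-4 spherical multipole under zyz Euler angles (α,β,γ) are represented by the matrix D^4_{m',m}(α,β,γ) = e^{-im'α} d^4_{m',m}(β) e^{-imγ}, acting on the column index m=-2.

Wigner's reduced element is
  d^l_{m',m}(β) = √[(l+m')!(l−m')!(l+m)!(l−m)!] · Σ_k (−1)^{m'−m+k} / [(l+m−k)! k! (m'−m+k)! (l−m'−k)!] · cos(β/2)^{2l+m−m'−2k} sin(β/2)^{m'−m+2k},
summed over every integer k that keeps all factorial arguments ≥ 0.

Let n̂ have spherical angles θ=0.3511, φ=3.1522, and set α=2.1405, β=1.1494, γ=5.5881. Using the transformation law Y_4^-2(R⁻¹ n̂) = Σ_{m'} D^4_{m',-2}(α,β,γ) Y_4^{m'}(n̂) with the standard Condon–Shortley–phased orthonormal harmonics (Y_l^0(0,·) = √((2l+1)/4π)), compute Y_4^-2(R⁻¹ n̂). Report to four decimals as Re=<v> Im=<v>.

Need the full column D^4_{m',-2} for m'=−4..4 at α=2.1405, β=1.1494, γ=5.5881.
cos(β/2)=0.839355, sin(β/2)=0.543583
d^4_{-4,-2}: single k=2 term ⇒ +0.546747;  D = +0.344705+0.424394i
d^4_{-3,-2}: k∈[1..2] ⇒ +0.596968 -0.751125 = -0.154157;  D = -0.048338+0.146383i
d^4_{-2,-2}: k∈[0..2] ⇒ +0.246358 -1.239905 +0.650037 = -0.343509;  D = +0.332765-0.085240i
d^4_{-1,-2}: k∈[0..2] ⇒ -0.676898 +1.419493 -0.396901 = +0.345694;  D = +0.252863+0.235722i
d^4_{0,-2}: k∈[0..2] ⇒ +0.980231 -1.096319 +0.172428 = +0.056340;  D = +0.010121-0.055423i
d^4_{1,-2}: k∈[0..2] ⇒ -0.946329 +0.595351 -0.049939 = -0.400917;  D = +0.370952-0.152082i
d^4_{2,-2}: k∈[0..2] ⇒ +0.650037 -0.218106 +0.007623 = +0.439554;  D = +0.359772+0.252532i
d^4_{3,-2}: k∈[0..1] ⇒ -0.315030 +0.044042 = -0.270988;  D = -0.011462+0.270745i
d^4_{4,-2}: single k=0 term ⇒ +0.096176;  D = -0.083108+0.048404i
Y_4^{m'}(θ=0.3511,φ=3.1522) and Σ D·Y over m':
  (+0.3447+0.4244i)·(+0.0062-0.0003i)  (-0.0483+0.1464i)·(-0.0478+0.0015i)  (+0.3328-0.0852i)·(+0.2046-0.0043i)  (+0.2529+0.2357i)·(-0.4846+0.0051i)  (+0.0101-0.0554i)·(+0.3976+0.0000i)  (+0.3710-0.1521i)·(+0.4846+0.0051i)  (+0.3598+0.2525i)·(+0.2046+0.0043i)  (-0.0115+0.2707i)·(+0.0478+0.0015i)  (-0.0831+0.0484i)·(+0.0062+0.0003i)
Y_4^-2(R⁻¹ n̂) = +0.203898-0.163745i

Re=0.2039 Im=-0.1637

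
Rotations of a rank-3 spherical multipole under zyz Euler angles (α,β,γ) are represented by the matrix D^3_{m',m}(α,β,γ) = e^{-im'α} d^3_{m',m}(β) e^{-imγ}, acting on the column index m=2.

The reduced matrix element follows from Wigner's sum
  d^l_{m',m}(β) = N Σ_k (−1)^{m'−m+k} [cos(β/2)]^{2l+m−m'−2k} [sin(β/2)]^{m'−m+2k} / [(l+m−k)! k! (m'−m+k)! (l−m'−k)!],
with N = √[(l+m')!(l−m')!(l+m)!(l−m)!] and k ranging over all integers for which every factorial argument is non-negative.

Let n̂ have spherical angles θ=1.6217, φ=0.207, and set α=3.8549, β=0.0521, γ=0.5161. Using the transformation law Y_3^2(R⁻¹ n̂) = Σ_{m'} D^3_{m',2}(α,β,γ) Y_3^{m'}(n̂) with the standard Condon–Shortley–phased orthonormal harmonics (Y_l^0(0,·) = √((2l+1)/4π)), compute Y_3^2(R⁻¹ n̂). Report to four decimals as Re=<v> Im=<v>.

Re=0.0448 Im=0.0866

Need the full column D^3_{m',2} for m'=−3..3 at α=3.8549, β=0.0521, γ=0.5161.
cos(β/2)=0.999661, sin(β/2)=0.026047
d^3_{-3,2}: single k=5 term ⇒ +0.000000;  D = -0.000000-0.000000i
d^3_{-2,2}: k∈[4..5] ⇒ +0.000002 -0.000000 = +0.000002;  D = +0.000002+0.000001i
d^3_{-1,2}: k∈[3..4] ⇒ +0.000112 -0.000000 = +0.000112;  D = -0.000106+0.000035i
d^3_{0,2}: k∈[2..3] ⇒ +0.003711 -0.000003 = +0.003708;  D = +0.001902-0.003183i
d^3_{1,2}: k∈[1..2] ⇒ +0.082228 -0.000112 = +0.082117;  D = +0.014274+0.080867i
d^3_{2,2}: k∈[0..1] ⇒ +0.997966 -0.003388 = +0.994578;  D = -0.771617-0.627530i
d^3_{3,2}: single k=0 term ⇒ -0.063694;  D = -0.063664+0.001944i
Y_3^{m'}(θ=1.6217,φ=0.207) and Σ D·Y over m':
  (-0.0000-0.0000i)·(+0.3380-0.2418i)  (+0.0000+0.0000i)·(-0.0475+0.0209i)  (-0.0001+0.0000i)·(-0.3118+0.0655i)  (+0.0019-0.0032i)·(+0.0567+0.0000i)  (+0.0143+0.0809i)·(+0.3118+0.0655i)  (-0.7716-0.6275i)·(-0.0475-0.0209i)  (-0.0637+0.0019i)·(-0.3380-0.2418i)
Y_3^2(R⁻¹ n̂) = +0.044830+0.086584i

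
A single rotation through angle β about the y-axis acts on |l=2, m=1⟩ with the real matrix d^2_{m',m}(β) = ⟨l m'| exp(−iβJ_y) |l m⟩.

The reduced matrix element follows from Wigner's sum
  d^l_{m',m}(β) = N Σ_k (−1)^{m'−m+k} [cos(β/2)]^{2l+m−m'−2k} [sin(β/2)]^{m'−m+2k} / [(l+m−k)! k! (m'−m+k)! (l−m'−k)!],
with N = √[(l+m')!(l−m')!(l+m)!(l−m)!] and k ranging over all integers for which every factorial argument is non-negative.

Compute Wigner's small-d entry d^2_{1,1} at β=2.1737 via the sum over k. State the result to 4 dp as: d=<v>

d=-0.4620

d^2_{1,1}(β=2.1737) via Wigner's sum:
Half-angle: c=0.465276, s=0.885166. N=√(6·1·6·1)=6.000000
The bounds max(0,m−m')=0 and min(l+m,l−m')=1 give 2 terms
  k=0: (−1)^0·6.0000/(6)·0.4653^4·0.8852^0 = +0.046864
  k=1: (−1)^1·6.0000/(2)·0.4653^2·0.8852^2 = -0.508852
d^2_{1,1}(2.1737) = +0.046864 -0.508852 = -0.461988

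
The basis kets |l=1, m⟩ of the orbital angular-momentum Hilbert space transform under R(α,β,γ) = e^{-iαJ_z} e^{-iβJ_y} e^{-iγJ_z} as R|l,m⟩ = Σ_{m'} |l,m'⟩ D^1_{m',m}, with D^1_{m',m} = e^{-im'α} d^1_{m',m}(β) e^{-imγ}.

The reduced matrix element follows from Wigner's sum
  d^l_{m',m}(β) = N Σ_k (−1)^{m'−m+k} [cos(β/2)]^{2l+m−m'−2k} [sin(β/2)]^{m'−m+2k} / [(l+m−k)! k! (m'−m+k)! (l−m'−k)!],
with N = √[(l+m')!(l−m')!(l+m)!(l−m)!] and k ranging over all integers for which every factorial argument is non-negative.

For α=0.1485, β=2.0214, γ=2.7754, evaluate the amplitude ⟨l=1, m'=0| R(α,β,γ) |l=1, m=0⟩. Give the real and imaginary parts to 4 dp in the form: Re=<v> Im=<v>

First d^1_{0,0}(β=2.0214), then the phase factors e^{-i(0)α} and e^{-i(0)γ}:
With c≡cos(β/2)=0.531268 and s≡sin(β/2)=0.847204, N=[1·1·1·1]^{1/2}=1.000000
The bounds max(0,m−m')=0 and min(l+m,l−m')=1 give 2 terms
  k=0: (−1)^0·1.0000/(1)·0.5313^2·0.8472^0 = +0.282245
  k=1: (−1)^1·1.0000/(1)·0.5313^0·0.8472^2 = -0.717755
d^1_{0,0}(2.0214) = +0.282245 -0.717755 = -0.435509
Attach z-rotation phases: D = e^{-i(0)(0.1485)}·(-0.435509)·e^{-i(0)(2.7754)} = -0.435509+0.000000i

Re=-0.4355 Im=0.0000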